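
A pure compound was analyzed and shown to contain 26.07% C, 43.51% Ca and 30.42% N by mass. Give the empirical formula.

C2CaN2

Assume 100 g: 26.07 g C, 43.51 g Ca, 30.42 g N.
C: 26.07 g ÷ 12.01 g/mol = 2.171 mol
Ca: 43.51 g ÷ 40.08 g/mol = 1.086 mol
N: 30.42 g ÷ 14.01 g/mol = 2.171 mol
Smallest is Ca at 1.086 mol; normalising gives C 2.000, Ca 1.000, N 2.000
→ C2CaN2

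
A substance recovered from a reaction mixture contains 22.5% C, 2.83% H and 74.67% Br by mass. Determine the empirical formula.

Assume 100 g: 22.5 g C, 2.83 g H, 74.67 g Br.
n(C) = 22.5/12.01 = 1.873, n(H) = 2.83/1.008 = 2.808, n(Br) = 74.67/79.90 = 0.9345
Smallest is Br at 0.9345 mol; normalising gives C 2.005, H 3.004, Br 1.000
→ C2H3Br

C2H3Br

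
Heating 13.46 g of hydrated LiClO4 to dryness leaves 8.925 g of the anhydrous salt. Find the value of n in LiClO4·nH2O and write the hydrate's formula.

Mass of water lost = 13.46 − 8.925 = 4.535 g → 4.535 / 18.02 = 0.2517 mol H2O
Molar mass of LiClO4 = 106.39 g/mol → mol LiClO4 = 8.925 / 106.39 = 0.08389
n = 0.2517 / 0.08389 = 3.00 ≈ 3 → LiClO4·3H2O

LiClO4·3H2O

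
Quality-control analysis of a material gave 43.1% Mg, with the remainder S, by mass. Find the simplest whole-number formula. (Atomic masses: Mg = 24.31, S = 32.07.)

MgS

Assume 100 g: 43.1 g Mg, 56.9 g S.
Mg: 43.1 g ÷ 24.31 g/mol = 1.773 mol
S: 56.9 g ÷ 32.07 g/mol = 1.774 mol
Divide by the smallest (1.773 mol Mg): Mg 1.000, S 1.001
Ratio ≈ 1:1, so the empirical formula is MgS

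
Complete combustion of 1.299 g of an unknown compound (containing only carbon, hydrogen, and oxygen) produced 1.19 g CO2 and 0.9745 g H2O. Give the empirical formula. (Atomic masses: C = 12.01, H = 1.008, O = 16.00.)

CH4O2

mol C = 1.19 / 44.01 = 0.02704; mass C = 0.02704 × 12.01 = 0.3247 g
mol H = 2 × (0.9745 / 18.02) = 0.1082; mass H = 0.1082 × 1.008 = 0.1090 g
mass O = 1.299 − (0.4338) = 0.8652 g → mol O = 0.05408
Ratios (÷ 0.02704): C 1.000, H 4.000, O 2.000
→ CH4O2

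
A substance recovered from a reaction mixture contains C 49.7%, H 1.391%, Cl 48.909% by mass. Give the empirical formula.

C3HCl

Assume 100 g: 49.7 g C, 1.391 g H, 48.909 g Cl.
C: 49.7 g ÷ 12.01 g/mol = 4.138 mol
H: 1.391 g ÷ 1.008 g/mol = 1.38 mol
Cl: 48.909 g ÷ 35.45 g/mol = 1.38 mol
Smallest is Cl at 1.38 mol; normalising gives C 2.999, H 1.000, Cl 1.000
→ C3HCl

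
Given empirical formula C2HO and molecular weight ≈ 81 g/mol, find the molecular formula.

C4H2O2

Empirical-formula mass = 41.03 g/mol
n = 81 / 41.03 = 1.97 ≈ 2
Molecular formula = (C2HO)2 = C4H2O2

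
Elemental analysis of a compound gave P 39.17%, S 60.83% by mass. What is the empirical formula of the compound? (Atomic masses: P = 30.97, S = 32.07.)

Assume 100 g: 39.17 g P, 60.83 g S.
P: 39.17 g ÷ 30.97 g/mol = 1.265 mol
S: 60.83 g ÷ 32.07 g/mol = 1.897 mol
Smallest is P at 1.265 mol; normalising gives P 1.000, S 1.500
×2: P 2.00, S 3.00 → P2S3

P2S3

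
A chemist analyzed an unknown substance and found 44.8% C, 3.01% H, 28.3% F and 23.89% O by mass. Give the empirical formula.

C5H4F2O2

Assume 100 g: 44.8 g C, 3.01 g H, 28.3 g F, 23.89 g O.
n(C) = 44.8/12.01 = 3.73, n(H) = 3.01/1.008 = 2.986, n(F) = 28.3/19.00 = 1.489, n(O) = 23.89/16.00 = 1.493
Smallest is F at 1.489 mol; normalising gives C 2.504, H 2.005, F 1.000, O 1.002
×2: C 5.01, H 4.01, F 2.00, O 2.00 → C5H4F2O2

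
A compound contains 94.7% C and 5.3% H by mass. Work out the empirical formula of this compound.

Assume 100 g: 94.7 g C, 5.3 g H.
C: 94.7 g ÷ 12.01 g/mol = 7.885 mol
H: 5.3 g ÷ 1.008 g/mol = 5.258 mol
Smallest is H at 5.258 mol; normalising gives C 1.500, H 1.000
Scaling by 2: C 3.00, H 2.00 → C3H2

C3H2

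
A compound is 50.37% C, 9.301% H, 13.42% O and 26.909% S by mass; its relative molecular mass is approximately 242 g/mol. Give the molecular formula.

C10H22O2S2

Assume 100 g: 50.37 g C, 9.301 g H, 13.42 g O, 26.909 g S.
Moles — C: 50.37 / 12.01 = 4.194 mol; H: 9.301 / 1.008 = 9.227 mol; O: 13.42 / 16.00 = 0.8387 mol; S: 26.909 / 32.07 = 0.8391 mol
Ratios (÷ 0.8387): C 5.000, H 11.001, O 1.000, S 1.000
≈ 5:11:1:1 → C5H11OS
Empirical-formula mass = 119.21 g/mol
n = 242 / 119.21 = 2.03 ≈ 2
Molecular formula = (C5H11OS)×2 = C10H22O2S2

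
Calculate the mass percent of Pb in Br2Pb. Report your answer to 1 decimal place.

56.5%

Molar mass = 2(79.90) + 1(207.2) = 367.000 g/mol
Mass of Pb per mole = 1 × 207.2 = 207.200 g
% Pb = 207.200 / 367.000 × 100 = 56.5%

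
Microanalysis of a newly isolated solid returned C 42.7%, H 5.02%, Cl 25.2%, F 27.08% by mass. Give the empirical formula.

Assume 100 g: 42.7 g C, 5.02 g H, 25.2 g Cl, 27.08 g F.
n(C) = 42.7/12.01 = 3.555, n(H) = 5.02/1.008 = 4.98, n(Cl) = 25.2/35.45 = 0.7109, n(F) = 27.08/19.00 = 1.425
Smallest is Cl at 0.7109 mol; normalising gives C 5.002, H 7.006, Cl 1.000, F 2.005
Ratio ≈ 5:7:1:2, so the empirical formula is C5H7ClF2

C5H7ClF2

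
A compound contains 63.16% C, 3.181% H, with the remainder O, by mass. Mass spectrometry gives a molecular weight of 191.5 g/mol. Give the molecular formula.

C10H6O4

Assume 100 g: 63.16 g C, 3.181 g H, 33.659 g O.
n(C) = 63.16/12.01 = 5.259, n(H) = 3.181/1.008 = 3.156, n(O) = 33.659/16.00 = 2.104
Ratios (÷ 2.104): C 2.500, H 1.500, O 1.000
Multiply by 2: C 5.00, H 3.00, O 2.00 → C5H3O2
Empirical-formula mass = 95.07 g/mol
n = 191.5 / 95.07 = 2.01 ≈ 2
Molecular formula = (C5H3O2)×2 = C10H6O4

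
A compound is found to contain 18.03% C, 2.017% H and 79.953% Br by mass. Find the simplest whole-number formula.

Assume 100 g: 18.03 g C, 2.017 g H, 79.953 g Br.
C: 18.03 g ÷ 12.01 g/mol = 1.501 mol
H: 2.017 g ÷ 1.008 g/mol = 2.001 mol
Br: 79.953 g ÷ 79.90 g/mol = 1.001 mol
Divide by the smallest (1.001 mol Br): C 1.500, H 2.000, Br 1.000
Multiply by 2: C 3.00, H 4.00, Br 2.00 → C3H4Br2

C3H4Br2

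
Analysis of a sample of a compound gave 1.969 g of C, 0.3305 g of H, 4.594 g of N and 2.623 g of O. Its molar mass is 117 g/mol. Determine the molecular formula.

C2H4N4O2

C: 1.969 g ÷ 12.01 g/mol = 0.1639 mol
H: 0.3305 g ÷ 1.008 g/mol = 0.3279 mol
N: 4.594 g ÷ 14.01 g/mol = 0.3279 mol
O: 2.623 g ÷ 16.00 g/mol = 0.1639 mol
Smallest is O at 0.1639 mol; normalising gives C 1.000, H 2.000, N 2.000, O 1.000
Ratio ≈ 1:2:2:1, so the empirical formula is CH2N2O
Empirical-formula mass = 58.05 g/mol
n = 117 / 58.05 = 2.02 ≈ 2
Molecular formula = (CH2N2O)×2 = C2H4N4O2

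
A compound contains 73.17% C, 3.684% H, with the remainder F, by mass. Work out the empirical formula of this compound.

C5H3F

Assume 100 g: 73.17 g C, 3.684 g H, 23.146 g F.
Moles — C: 73.17 / 12.01 = 6.092 mol; H: 3.684 / 1.008 = 3.655 mol; F: 23.146 / 19.00 = 1.218 mol
Ratios (÷ 1.218): C 5.001, H 3.000, F 1.000
≈ 5:3:1 → C5H3F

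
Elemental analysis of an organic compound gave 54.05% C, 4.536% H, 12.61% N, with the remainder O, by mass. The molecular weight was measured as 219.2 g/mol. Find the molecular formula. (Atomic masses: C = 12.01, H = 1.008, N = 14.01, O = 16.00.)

C10H10N2O4

Assume 100 g: 54.05 g C, 4.536 g H, 12.61 g N, 28.804 g O.
n(C) = 54.05/12.01 = 4.5, n(H) = 4.536/1.008 = 4.5, n(N) = 12.61/14.01 = 0.9001, n(O) = 28.804/16.00 = 1.8
Ratios (÷ 0.9001): C 5.000, H 5.000, N 1.000, O 2.000
≈ 5:5:1:2 → C5H5NO2
Empirical-formula mass = 111.10 g/mol
n = 219.2 / 111.10 = 1.97 ≈ 2
Molecular formula = (C5H5NO2)×2 = C10H10N2O4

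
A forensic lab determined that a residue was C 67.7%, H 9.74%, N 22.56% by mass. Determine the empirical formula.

C7H12N2

Assume 100 g: 67.7 g C, 9.74 g H, 22.56 g N.
n(C) = 67.7/12.01 = 5.637, n(H) = 9.74/1.008 = 9.663, n(N) = 22.56/14.01 = 1.61
Smallest is N at 1.61 mol; normalising gives C 3.501, H 6.001, N 1.000
×2: C 7.00, H 12.00, N 2.00 → C7H12N2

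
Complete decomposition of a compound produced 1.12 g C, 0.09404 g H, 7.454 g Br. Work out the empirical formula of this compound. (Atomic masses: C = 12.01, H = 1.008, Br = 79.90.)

Moles — C: 1.12 / 12.01 = 0.09326 mol; H: 0.09404 / 1.008 = 0.09329 mol; Br: 7.454 / 79.90 = 0.09329 mol
Ratios (÷ 0.09326): C 1.000, H 1.000, Br 1.000
≈ 1:1:1 → CHBr

CHBr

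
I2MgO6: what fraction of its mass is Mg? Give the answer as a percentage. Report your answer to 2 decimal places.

Molar mass = 2(126.90) + 1(24.31) + 6(16.00) = 374.110 g/mol
Mass of Mg per mole = 1 × 24.31 = 24.310 g
% Mg = 24.310 / 374.110 × 100 = 6.50%

6.50%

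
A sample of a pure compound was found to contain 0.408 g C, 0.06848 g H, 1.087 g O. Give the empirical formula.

C: 0.408 g ÷ 12.01 g/mol = 0.03397 mol
H: 0.06848 g ÷ 1.008 g/mol = 0.06794 mol
O: 1.087 g ÷ 16.00 g/mol = 0.06794 mol
Smallest is C at 0.03397 mol; normalising gives C 1.000, H 2.000, O 2.000
≈ 1:2:2 → CH2O2

CH2O2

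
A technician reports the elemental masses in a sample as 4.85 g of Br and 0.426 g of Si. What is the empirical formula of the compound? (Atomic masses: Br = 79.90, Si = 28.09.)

Moles — Br: 4.85 / 79.90 = 0.0607 mol; Si: 0.426 / 28.09 = 0.01517 mol
Ratios (÷ 0.01517): Br 4.003, Si 1.000
→ Br4Si

Br4Si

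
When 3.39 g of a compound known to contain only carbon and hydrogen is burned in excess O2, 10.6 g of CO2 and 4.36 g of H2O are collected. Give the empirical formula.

CH2

mol C = 10.6 / 44.01 = 0.2409; mass C = 0.2409 × 12.01 = 2.893 g
mol H = 2 × (4.36 / 18.02) = 0.4839; mass H = 0.4839 × 1.008 = 0.4878 g
Ratios (÷ 0.2409): C 1.000, H 2.009
→ CH2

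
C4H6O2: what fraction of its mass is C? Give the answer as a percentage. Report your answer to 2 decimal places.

55.80%

Molar mass = 4(12.01) + 6(1.008) + 2(16.00) = 86.088 g/mol
Mass of C per mole = 4 × 12.01 = 48.040 g
% C = 48.040 / 86.088 × 100 = 55.80%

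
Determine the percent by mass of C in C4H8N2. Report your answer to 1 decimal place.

Molar mass = 4(12.01) + 8(1.008) + 2(14.01) = 84.124 g/mol
Mass of C per mole = 4 × 12.01 = 48.040 g
% C = 48.040 / 84.124 × 100 = 57.1%

57.1%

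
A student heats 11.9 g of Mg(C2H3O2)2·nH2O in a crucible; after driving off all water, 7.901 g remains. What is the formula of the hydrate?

Mass of water lost = 11.9 − 7.901 = 3.999 g → 3.999 / 18.02 = 0.2219 mol H2O
Molar mass of Mg(C2H3O2)2 = 142.40 g/mol → mol Mg(C2H3O2)2 = 7.901 / 142.40 = 0.05549
n = 0.2219 / 0.05549 = 4.00 ≈ 4 → Mg(C2H3O2)2·4H2O

Mg(C2H3O2)2·4H2O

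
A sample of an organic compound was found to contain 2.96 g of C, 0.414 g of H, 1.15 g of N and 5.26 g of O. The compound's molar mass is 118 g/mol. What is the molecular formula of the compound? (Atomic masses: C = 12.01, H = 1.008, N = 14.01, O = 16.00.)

C3H5NO4

n(C) = 2.96/12.01 = 0.2465, n(H) = 0.414/1.008 = 0.4107, n(N) = 1.15/14.01 = 0.08208, n(O) = 5.26/16.00 = 0.3287
Smallest is N at 0.08208 mol; normalising gives C 3.003, H 5.004, N 1.000, O 4.005
Ratio ≈ 3:5:1:4, so the empirical formula is C3H5NO4
Empirical-formula mass = 119.08 g/mol
n = 118 / 119.08 = 0.99 ≈ 1
Molecular formula = empirical formula = C3H5NO4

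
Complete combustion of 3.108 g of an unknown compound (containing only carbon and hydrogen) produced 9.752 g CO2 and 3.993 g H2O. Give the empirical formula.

mol C = 9.752 / 44.01 = 0.2216; mass C = 0.2216 × 12.01 = 2.661 g
mol H = 2 × (3.993 / 18.02) = 0.4432; mass H = 0.4432 × 1.008 = 0.4467 g
Smallest is C at 0.2216 mol; normalising gives C 1.000, H 2.000
→ CH2

CH2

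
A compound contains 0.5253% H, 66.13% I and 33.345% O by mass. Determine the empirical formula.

Assume 100 g: 0.5253 g H, 66.13 g I, 33.345 g O.
Moles — H: 0.5253 / 1.008 = 0.5211 mol; I: 66.13 / 126.90 = 0.5211 mol; O: 33.345 / 16.00 = 2.084 mol
Ratios (÷ 0.5211): H 1.000, I 1.000, O 3.999
≈ 1:1:4 → HIO4

HIO4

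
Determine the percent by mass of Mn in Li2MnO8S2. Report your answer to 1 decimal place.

Molar mass = 2(6.94) + 1(54.94) + 8(16.00) + 2(32.07) = 260.960 g/mol
Mass of Mn per mole = 1 × 54.94 = 54.940 g
% Mn = 54.940 / 260.960 × 100 = 21.1%

21.1%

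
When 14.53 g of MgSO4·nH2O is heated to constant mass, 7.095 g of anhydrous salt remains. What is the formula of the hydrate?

MgSO4·7H2O

Mass of water lost = 14.53 − 7.095 = 7.435 g → 7.435 / 18.02 = 0.4126 mol H2O
Molar mass of MgSO4 = 120.38 g/mol → mol MgSO4 = 7.095 / 120.38 = 0.05894
n = 0.4126 / 0.05894 = 7.00 ≈ 7 → MgSO4·7H2O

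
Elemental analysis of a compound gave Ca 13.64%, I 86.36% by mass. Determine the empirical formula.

Assume 100 g: 13.64 g Ca, 86.36 g I.
Moles — Ca: 13.64 / 40.08 = 0.3403 mol; I: 86.36 / 126.90 = 0.6805 mol
Ratios (÷ 0.3403): Ca 1.000, I 2.000
→ CaI2

CaI2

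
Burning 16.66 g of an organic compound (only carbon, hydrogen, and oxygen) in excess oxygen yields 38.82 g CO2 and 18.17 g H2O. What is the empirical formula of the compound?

C7H16O2

mol C = 38.82 / 44.01 = 0.8821; mass C = 0.8821 × 12.01 = 10.59 g
mol H = 2 × (18.17 / 18.02) = 2.017; mass H = 2.017 × 1.008 = 2.033 g
mass O = 16.66 − (12.63) = 4.034 g → mol O = 0.2521
Divide by the smallest (0.2521 mol O): C 3.499, H 8.000, O 1.000
Multiply by 2: C 7.00, H 16.00, O 2.00 → C7H16O2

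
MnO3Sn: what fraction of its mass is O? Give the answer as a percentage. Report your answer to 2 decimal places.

21.66%

Molar mass = 1(54.94) + 3(16.00) + 1(118.71) = 221.650 g/mol
Mass of O per mole = 3 × 16.00 = 48.000 g
% O = 48.000 / 221.650 × 100 = 21.66%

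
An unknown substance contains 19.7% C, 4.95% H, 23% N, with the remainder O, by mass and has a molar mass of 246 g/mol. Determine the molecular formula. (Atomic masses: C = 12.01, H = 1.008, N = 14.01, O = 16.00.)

C4H12N4O8

Assume 100 g: 19.7 g C, 4.95 g H, 23 g N, 52.35 g O.
C: 19.7 g ÷ 12.01 g/mol = 1.64 mol
H: 4.95 g ÷ 1.008 g/mol = 4.911 mol
N: 23 g ÷ 14.01 g/mol = 1.642 mol
O: 52.35 g ÷ 16.00 g/mol = 3.272 mol
Ratios (÷ 1.64): C 1.000, H 2.994, N 1.001, O 1.995
≈ 1:3:1:2 → CH3NO2
Empirical-formula mass = 61.04 g/mol
n = 246 / 61.04 = 4.03 ≈ 4
Molecular formula = (CH3NO2)×4 = C4H12N4O8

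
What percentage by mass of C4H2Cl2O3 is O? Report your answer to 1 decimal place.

Molar mass = 4(12.01) + 2(1.008) + 2(35.45) + 3(16.00) = 168.956 g/mol
Mass of O per mole = 3 × 16.00 = 48.000 g
% O = 48.000 / 168.956 × 100 = 28.4%

28.4%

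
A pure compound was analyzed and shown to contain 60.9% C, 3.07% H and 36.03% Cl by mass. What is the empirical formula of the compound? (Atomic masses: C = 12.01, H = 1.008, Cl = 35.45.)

Assume 100 g: 60.9 g C, 3.07 g H, 36.03 g Cl.
C: 60.9 g ÷ 12.01 g/mol = 5.071 mol
H: 3.07 g ÷ 1.008 g/mol = 3.046 mol
Cl: 36.03 g ÷ 35.45 g/mol = 1.016 mol
Divide by the smallest (1.016 mol Cl): C 4.989, H 2.997, Cl 1.000
≈ 5:3:1 → C5H3Cl

C5H3Cl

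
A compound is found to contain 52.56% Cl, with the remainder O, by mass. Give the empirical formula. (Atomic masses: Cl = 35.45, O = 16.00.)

ClO2

Assume 100 g: 52.56 g Cl, 47.44 g O.
n(Cl) = 52.56/35.45 = 1.483, n(O) = 47.44/16.00 = 2.965
Divide by the smallest (1.483 mol Cl): Cl 1.000, O 2.000
Ratio ≈ 1:2, so the empirical formula is ClO2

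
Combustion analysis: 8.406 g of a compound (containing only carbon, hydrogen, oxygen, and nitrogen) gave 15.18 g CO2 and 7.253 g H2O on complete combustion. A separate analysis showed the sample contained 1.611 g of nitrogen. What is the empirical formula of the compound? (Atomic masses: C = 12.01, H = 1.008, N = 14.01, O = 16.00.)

C3H7NO

mol C = 15.18 / 44.01 = 0.3449; mass C = 0.3449 × 12.01 = 4.143 g
mol H = 2 × (7.253 / 18.02) = 0.8050; mass H = 0.8050 × 1.008 = 0.8114 g
mol N = 1.611 / 14.01 = 0.1150
mass O = 8.406 − (6.565) = 1.841 g → mol O = 0.1151
Smallest is N at 0.115 mol; normalising gives C 3.000, H 7.001, N 1.000, O 1.001
Ratio ≈ 3:7:1:1, so the empirical formula is C3H7NO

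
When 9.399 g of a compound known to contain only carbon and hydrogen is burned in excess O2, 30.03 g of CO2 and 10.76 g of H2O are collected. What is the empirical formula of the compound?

C4H7

mol C = 30.03 / 44.01 = 0.6823; mass C = 0.6823 × 12.01 = 8.195 g
mol H = 2 × (10.76 / 18.02) = 1.194; mass H = 1.194 × 1.008 = 1.204 g
Divide by the smallest (0.6823 mol C): C 1.000, H 1.750
Multiply by 4: C 4.00, H 7.00 → C4H7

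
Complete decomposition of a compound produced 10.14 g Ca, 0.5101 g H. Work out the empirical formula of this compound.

Moles — Ca: 10.14 / 40.08 = 0.253 mol; H: 0.5101 / 1.008 = 0.5061 mol
Divide by the smallest (0.253 mol Ca): Ca 1.000, H 2.000
→ CaH2

CaH2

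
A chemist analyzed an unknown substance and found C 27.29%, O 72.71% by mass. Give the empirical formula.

Assume 100 g: 27.29 g C, 72.71 g O.
Moles — C: 27.29 / 12.01 = 2.272 mol; O: 72.71 / 16.00 = 4.544 mol
Divide by the smallest (2.272 mol C): C 1.000, O 2.000
→ CO2

CO2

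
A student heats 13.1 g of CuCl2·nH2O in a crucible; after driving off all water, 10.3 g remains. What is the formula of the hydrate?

CuCl2·2H2O

Mass of water lost = 13.1 − 10.3 = 2.8 g → 2.8 / 18.02 = 0.1554 mol H2O
Molar mass of CuCl2 = 134.45 g/mol → mol CuCl2 = 10.3 / 134.45 = 0.07661
n = 0.1554 / 0.07661 = 2.03 ≈ 2 → CuCl2·2H2O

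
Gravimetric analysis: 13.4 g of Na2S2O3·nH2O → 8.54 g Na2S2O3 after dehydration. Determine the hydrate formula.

Mass of water lost = 13.4 − 8.54 = 4.86 g → 4.86 / 18.02 = 0.2697 mol H2O
Molar mass of Na2S2O3 = 158.12 g/mol → mol Na2S2O3 = 8.54 / 158.12 = 0.05401
n = 0.2697 / 0.05401 = 4.99 ≈ 5 → Na2S2O3·5H2O

Na2S2O3·5H2O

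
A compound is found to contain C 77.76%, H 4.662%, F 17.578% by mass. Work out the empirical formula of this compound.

Assume 100 g: 77.76 g C, 4.662 g H, 17.578 g F.
Moles — C: 77.76 / 12.01 = 6.475 mol; H: 4.662 / 1.008 = 4.625 mol; F: 17.578 / 19.00 = 0.9252 mol
Smallest is F at 0.9252 mol; normalising gives C 6.998, H 4.999, F 1.000
≈ 7:5:1 → C7H5F

C7H5F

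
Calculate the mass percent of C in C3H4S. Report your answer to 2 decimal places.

49.95%

Molar mass = 3(12.01) + 4(1.008) + 1(32.07) = 72.132 g/mol
Mass of C per mole = 3 × 12.01 = 36.030 g
% C = 36.030 / 72.132 × 100 = 49.95%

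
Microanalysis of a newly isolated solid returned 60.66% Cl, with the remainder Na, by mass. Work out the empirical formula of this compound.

Assume 100 g: 60.66 g Cl, 39.34 g Na.
n(Cl) = 60.66/35.45 = 1.711, n(Na) = 39.34/22.99 = 1.711
Divide by the smallest (1.711 mol Cl): Cl 1.000, Na 1.000
Ratio ≈ 1:1, so the empirical formula is ClNa

ClNa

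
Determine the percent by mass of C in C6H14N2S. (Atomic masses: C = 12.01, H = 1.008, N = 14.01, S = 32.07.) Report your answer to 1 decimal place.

49.3%

Molar mass = 6(12.01) + 14(1.008) + 2(14.01) + 1(32.07) = 146.262 g/mol
Mass of C per mole = 6 × 12.01 = 72.060 g
% C = 72.060 / 146.262 × 100 = 49.3%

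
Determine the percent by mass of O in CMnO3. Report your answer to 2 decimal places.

41.76%

Molar mass = 1(12.01) + 1(54.94) + 3(16.00) = 114.950 g/mol
Mass of O per mole = 3 × 16.00 = 48.000 g
% O = 48.000 / 114.950 × 100 = 41.76%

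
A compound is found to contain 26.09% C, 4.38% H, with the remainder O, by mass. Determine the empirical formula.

Assume 100 g: 26.09 g C, 4.38 g H, 69.53 g O.
Moles — C: 26.09 / 12.01 = 2.172 mol; H: 4.38 / 1.008 = 4.345 mol; O: 69.53 / 16.00 = 4.346 mol
Smallest is C at 2.172 mol; normalising gives C 1.000, H 2.000, O 2.000
Ratio ≈ 1:2:2, so the empirical formula is CH2O2

CH2O2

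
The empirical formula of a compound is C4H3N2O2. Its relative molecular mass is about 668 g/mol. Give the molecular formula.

C24H18N12O12

Empirical-formula mass = 111.08 g/mol
n = 668 / 111.08 = 6.01 ≈ 6
Molecular formula = (C4H3N2O2)6 = C24H18N12O12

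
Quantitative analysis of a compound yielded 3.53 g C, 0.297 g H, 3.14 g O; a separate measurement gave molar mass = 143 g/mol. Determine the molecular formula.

C6H6O4

n(C) = 3.53/12.01 = 0.2939, n(H) = 0.297/1.008 = 0.2946, n(O) = 3.14/16.00 = 0.1963
Smallest is O at 0.1963 mol; normalising gives C 1.498, H 1.501, O 1.000
Scaling by 2: C 3.00, H 3.00, O 2.00 → C3H3O2
Empirical-formula mass = 71.05 g/mol
n = 143 / 71.05 = 2.01 ≈ 2
Molecular formula = (C3H3O2)×2 = C6H6O4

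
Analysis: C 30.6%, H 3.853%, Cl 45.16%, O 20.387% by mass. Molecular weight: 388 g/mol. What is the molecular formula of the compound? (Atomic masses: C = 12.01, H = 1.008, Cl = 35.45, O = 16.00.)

Assume 100 g: 30.6 g C, 3.853 g H, 45.16 g Cl, 20.387 g O.
C: 30.6 g ÷ 12.01 g/mol = 2.548 mol
H: 3.853 g ÷ 1.008 g/mol = 3.822 mol
Cl: 45.16 g ÷ 35.45 g/mol = 1.274 mol
O: 20.387 g ÷ 16.00 g/mol = 1.274 mol
Divide by the smallest (1.274 mol Cl): C 2.000, H 3.001, Cl 1.000, O 1.000
≈ 2:3:1:1 → C2H3ClO
Empirical-formula mass = 78.49 g/mol
n = 388 / 78.49 = 4.94 ≈ 5
Molecular formula = (C2H3ClO)×5 = C10H15Cl5O5

C10H15Cl5O5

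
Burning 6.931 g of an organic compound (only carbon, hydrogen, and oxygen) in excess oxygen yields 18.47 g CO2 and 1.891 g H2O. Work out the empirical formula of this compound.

mol C = 18.47 / 44.01 = 0.4197; mass C = 0.4197 × 12.01 = 5.040 g
mol H = 2 × (1.891 / 18.02) = 0.2099; mass H = 0.2099 × 1.008 = 0.2116 g
mass O = 6.931 − (5.252) = 1.679 g → mol O = 0.1049
Ratios (÷ 0.1049): C 3.999, H 2.000, O 1.000
≈ 4:2:1 → C4H2O

C4H2O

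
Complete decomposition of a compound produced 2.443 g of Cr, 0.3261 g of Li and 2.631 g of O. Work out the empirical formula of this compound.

Cr2Li2O7

n(Cr) = 2.443/52.00 = 0.04698, n(Li) = 0.3261/6.94 = 0.04699, n(O) = 2.631/16.00 = 0.1644
Smallest is Cr at 0.04698 mol; normalising gives Cr 1.000, Li 1.000, O 3.500
Multiply by 2: Cr 2.00, Li 2.00, O 7.00 → Cr2Li2O7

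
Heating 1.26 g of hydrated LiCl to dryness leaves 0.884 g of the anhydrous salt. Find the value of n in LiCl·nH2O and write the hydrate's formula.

Mass of water lost = 1.26 − 0.884 = 0.376 g → 0.376 / 18.02 = 0.02087 mol H2O
Molar mass of LiCl = 42.39 g/mol → mol LiCl = 0.884 / 42.39 = 0.02085
n = 0.02087 / 0.02085 = 1.00 ≈ 1 → LiCl·H2O

LiCl·H2O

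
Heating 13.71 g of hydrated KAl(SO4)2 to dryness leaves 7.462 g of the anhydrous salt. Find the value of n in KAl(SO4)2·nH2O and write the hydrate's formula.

Mass of water lost = 13.71 − 7.462 = 6.248 g → 6.248 / 18.02 = 0.3467 mol H2O
Molar mass of KAl(SO4)2 = 258.22 g/mol → mol KAl(SO4)2 = 7.462 / 258.22 = 0.0289
n = 0.3467 / 0.0289 = 12.00 ≈ 12 → KAl(SO4)2·12H2O

KAl(SO4)2·12H2O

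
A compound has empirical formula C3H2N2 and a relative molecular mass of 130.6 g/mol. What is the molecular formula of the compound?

C6H4N4

Empirical-formula mass = 66.07 g/mol
n = 130.6 / 66.07 = 1.98 ≈ 2
Molecular formula = (C3H2N2)2 = C6H4N4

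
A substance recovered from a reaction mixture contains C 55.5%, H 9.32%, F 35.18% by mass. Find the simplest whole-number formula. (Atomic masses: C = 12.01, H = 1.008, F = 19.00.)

Assume 100 g: 55.5 g C, 9.32 g H, 35.18 g F.
n(C) = 55.5/12.01 = 4.621, n(H) = 9.32/1.008 = 9.246, n(F) = 35.18/19.00 = 1.852
Ratios (÷ 1.852): C 2.496, H 4.994, F 1.000
×2: C 4.99, H 9.99, F 2.00 → C5H10F2

C5H10F2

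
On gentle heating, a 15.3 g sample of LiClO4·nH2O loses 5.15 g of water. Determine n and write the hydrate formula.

Mass of anhydrous LiClO4 = 15.3 − 5.15 = 10.15 g
mol H2O = 5.15 / 18.02 = 0.2858
Molar mass of LiClO4 = 106.39 g/mol → mol LiClO4 = 10.15 / 106.39 = 0.0954
n = 0.2858 / 0.0954 = 3.00 ≈ 3 → LiClO4·3H2O

LiClO4·3H2O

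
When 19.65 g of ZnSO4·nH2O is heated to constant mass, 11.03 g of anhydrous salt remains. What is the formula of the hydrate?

ZnSO4·7H2O

Mass of water lost = 19.65 − 11.03 = 8.62 g → 8.62 / 18.02 = 0.4784 mol H2O
Molar mass of ZnSO4 = 161.45 g/mol → mol ZnSO4 = 11.03 / 161.45 = 0.06832
n = 0.4784 / 0.06832 = 7.00 ≈ 7 → ZnSO4·7H2O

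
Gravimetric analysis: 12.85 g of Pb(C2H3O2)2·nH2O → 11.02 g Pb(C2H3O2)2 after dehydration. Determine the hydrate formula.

Pb(C2H3O2)2·3H2O

Mass of water lost = 12.85 − 11.02 = 1.83 g → 1.83 / 18.02 = 0.1016 mol H2O
Molar mass of Pb(C2H3O2)2 = 325.29 g/mol → mol Pb(C2H3O2)2 = 11.02 / 325.29 = 0.03388
n = 0.1016 / 0.03388 = 3.00 ≈ 3 → Pb(C2H3O2)2·3H2O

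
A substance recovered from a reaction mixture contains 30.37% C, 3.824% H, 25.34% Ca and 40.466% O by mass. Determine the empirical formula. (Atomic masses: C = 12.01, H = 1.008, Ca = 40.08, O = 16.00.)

C4H6CaO4

Assume 100 g: 30.37 g C, 3.824 g H, 25.34 g Ca, 40.466 g O.
C: 30.37 g ÷ 12.01 g/mol = 2.529 mol
H: 3.824 g ÷ 1.008 g/mol = 3.794 mol
Ca: 25.34 g ÷ 40.08 g/mol = 0.6322 mol
O: 40.466 g ÷ 16.00 g/mol = 2.529 mol
Smallest is Ca at 0.6322 mol; normalising gives C 4.000, H 6.000, Ca 1.000, O 4.000
≈ 4:6:1:4 → C4H6CaO4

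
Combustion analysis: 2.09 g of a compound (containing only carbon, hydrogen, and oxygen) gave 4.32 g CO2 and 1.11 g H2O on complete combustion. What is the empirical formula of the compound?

mol C = 4.32 / 44.01 = 0.09816; mass C = 0.09816 × 12.01 = 1.179 g
mol H = 2 × (1.11 / 18.02) = 0.1232; mass H = 0.1232 × 1.008 = 0.1242 g
mass O = 2.09 − (1.303) = 0.7869 g → mol O = 0.04918
Ratios (÷ 0.04918): C 1.996, H 2.505, O 1.000
Scaling by 2: C 3.99, H 5.01, O 2.00 → C4H5O2

C4H5O2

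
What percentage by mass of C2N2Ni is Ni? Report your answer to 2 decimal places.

Molar mass = 2(12.01) + 2(14.01) + 1(58.69) = 110.730 g/mol
Mass of Ni per mole = 1 × 58.69 = 58.690 g
% Ni = 58.690 / 110.730 × 100 = 53.00%

53.00%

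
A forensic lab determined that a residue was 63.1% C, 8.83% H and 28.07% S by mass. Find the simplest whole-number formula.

Assume 100 g: 63.1 g C, 8.83 g H, 28.07 g S.
Moles — C: 63.1 / 12.01 = 5.254 mol; H: 8.83 / 1.008 = 8.76 mol; S: 28.07 / 32.07 = 0.8753 mol
Ratios (÷ 0.8753): C 6.003, H 10.008, S 1.000
→ C6H10S

C6H10S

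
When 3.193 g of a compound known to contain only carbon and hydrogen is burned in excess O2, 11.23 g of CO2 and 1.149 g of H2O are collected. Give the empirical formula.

mol C = 11.23 / 44.01 = 0.2552; mass C = 0.2552 × 12.01 = 3.065 g
mol H = 2 × (1.149 / 18.02) = 0.1275; mass H = 0.1275 × 1.008 = 0.1285 g
Smallest is H at 0.1275 mol; normalising gives C 2.001, H 1.000
Ratio ≈ 2:1, so the empirical formula is C2H

C2H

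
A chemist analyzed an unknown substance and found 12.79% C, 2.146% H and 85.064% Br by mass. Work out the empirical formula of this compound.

Assume 100 g: 12.79 g C, 2.146 g H, 85.064 g Br.
Moles — C: 12.79 / 12.01 = 1.065 mol; H: 2.146 / 1.008 = 2.129 mol; Br: 85.064 / 79.90 = 1.065 mol
Divide by the smallest (1.065 mol Br): C 1.000, H 2.000, Br 1.000
≈ 1:2:1 → CH2Br

CH2Br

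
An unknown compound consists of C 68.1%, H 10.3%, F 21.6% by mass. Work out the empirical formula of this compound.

Assume 100 g: 68.1 g C, 10.3 g H, 21.6 g F.
Moles — C: 68.1 / 12.01 = 5.67 mol; H: 10.3 / 1.008 = 10.22 mol; F: 21.6 / 19.00 = 1.137 mol
Smallest is F at 1.137 mol; normalising gives C 4.988, H 8.988, F 1.000
≈ 5:9:1 → C5H9F

C5H9F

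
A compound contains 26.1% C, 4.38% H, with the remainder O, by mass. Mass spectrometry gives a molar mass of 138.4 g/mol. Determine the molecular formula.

C3H6O6

Assume 100 g: 26.1 g C, 4.38 g H, 69.52 g O.
n(C) = 26.1/12.01 = 2.173, n(H) = 4.38/1.008 = 4.345, n(O) = 69.52/16.00 = 4.345
Ratios (÷ 2.173): C 1.000, H 1.999, O 1.999
≈ 1:2:2 → CH2O2
Empirical-formula mass = 46.03 g/mol
n = 138.4 / 46.03 = 3.01 ≈ 3
Molecular formula = (CH2O2)×3 = C3H6O6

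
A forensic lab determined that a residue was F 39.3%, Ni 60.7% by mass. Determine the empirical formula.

F2Ni

Assume 100 g: 39.3 g F, 60.7 g Ni.
F: 39.3 g ÷ 19.00 g/mol = 2.068 mol
Ni: 60.7 g ÷ 58.69 g/mol = 1.034 mol
Smallest is Ni at 1.034 mol; normalising gives F 2.000, Ni 1.000
≈ 2:1 → F2Ni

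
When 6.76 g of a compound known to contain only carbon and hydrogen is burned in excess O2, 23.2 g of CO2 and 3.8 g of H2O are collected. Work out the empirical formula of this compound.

mol C = 23.2 / 44.01 = 0.5272; mass C = 0.5272 × 12.01 = 6.331 g
mol H = 2 × (3.8 / 18.02) = 0.4218; mass H = 0.4218 × 1.008 = 0.4251 g
Smallest is H at 0.4218 mol; normalising gives C 1.250, H 1.000
Multiply by 4: C 5.00, H 4.00 → C5H4

C5H4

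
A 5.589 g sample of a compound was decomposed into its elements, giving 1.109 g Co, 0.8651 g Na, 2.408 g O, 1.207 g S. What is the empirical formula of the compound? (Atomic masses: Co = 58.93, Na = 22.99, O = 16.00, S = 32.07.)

CoNa2O8S2

Co: 1.109 g ÷ 58.93 g/mol = 0.01882 mol
Na: 0.8651 g ÷ 22.99 g/mol = 0.03763 mol
O: 2.408 g ÷ 16.00 g/mol = 0.1505 mol
S: 1.207 g ÷ 32.07 g/mol = 0.03764 mol
Ratios (÷ 0.01882): Co 1.000, Na 2.000, O 7.997, S 2.000
≈ 1:2:8:2 → CoNa2O8S2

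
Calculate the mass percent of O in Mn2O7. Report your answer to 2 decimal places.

Molar mass = 2(54.94) + 7(16.00) = 221.880 g/mol
Mass of O per mole = 7 × 16.00 = 112.000 g
% O = 112.000 / 221.880 × 100 = 50.48%

50.48%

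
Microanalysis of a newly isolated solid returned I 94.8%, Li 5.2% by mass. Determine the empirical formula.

Assume 100 g: 94.8 g I, 5.2 g Li.
Moles — I: 94.8 / 126.90 = 0.747 mol; Li: 5.2 / 6.94 = 0.7493 mol
Ratios (÷ 0.747): I 1.000, Li 1.003
→ ILi

ILi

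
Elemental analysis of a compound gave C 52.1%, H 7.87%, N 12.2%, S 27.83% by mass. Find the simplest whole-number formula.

Assume 100 g: 52.1 g C, 7.87 g H, 12.2 g N, 27.83 g S.
n(C) = 52.1/12.01 = 4.338, n(H) = 7.87/1.008 = 7.808, n(N) = 12.2/14.01 = 0.8708, n(S) = 27.83/32.07 = 0.8678
Divide by the smallest (0.8678 mol S): C 4.999, H 8.997, N 1.003, S 1.000
Ratio ≈ 5:9:1:1, so the empirical formula is C5H9NS

C5H9NS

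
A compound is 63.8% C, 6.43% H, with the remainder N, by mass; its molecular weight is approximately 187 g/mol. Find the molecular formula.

C10H12N4

Assume 100 g: 63.8 g C, 6.43 g H, 29.77 g N.
C: 63.8 g ÷ 12.01 g/mol = 5.312 mol
H: 6.43 g ÷ 1.008 g/mol = 6.379 mol
N: 29.77 g ÷ 14.01 g/mol = 2.125 mol
Smallest is N at 2.125 mol; normalising gives C 2.500, H 3.002, N 1.000
Scaling by 2: C 5.00, H 6.00, N 2.00 → C5H6N2
Empirical-formula mass = 94.12 g/mol
n = 187 / 94.12 = 1.99 ≈ 2
Molecular formula = (C5H6N2)×2 = C10H12N4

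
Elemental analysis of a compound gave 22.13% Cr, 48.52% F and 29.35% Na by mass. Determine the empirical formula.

CrF6Na3

Assume 100 g: 22.13 g Cr, 48.52 g F, 29.35 g Na.
n(Cr) = 22.13/52.00 = 0.4256, n(F) = 48.52/19.00 = 2.554, n(Na) = 29.35/22.99 = 1.277
Divide by the smallest (0.4256 mol Cr): Cr 1.000, F 6.001, Na 3.000
≈ 1:6:3 → CrF6Na3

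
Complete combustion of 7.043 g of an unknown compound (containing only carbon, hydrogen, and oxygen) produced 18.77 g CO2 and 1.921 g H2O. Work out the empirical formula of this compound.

mol C = 18.77 / 44.01 = 0.4265; mass C = 0.4265 × 12.01 = 5.122 g
mol H = 2 × (1.921 / 18.02) = 0.2132; mass H = 0.2132 × 1.008 = 0.2149 g
mass O = 7.043 − (5.337) = 1.706 g → mol O = 0.1066
Divide by the smallest (0.1066 mol O): C 4.000, H 2.000, O 1.000
Ratio ≈ 4:2:1, so the empirical formula is C4H2O

C4H2O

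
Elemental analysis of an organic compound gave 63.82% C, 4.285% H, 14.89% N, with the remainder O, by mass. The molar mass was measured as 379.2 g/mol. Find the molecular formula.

Assume 100 g: 63.82 g C, 4.285 g H, 14.89 g N, 17.005 g O.
C: 63.82 g ÷ 12.01 g/mol = 5.314 mol
H: 4.285 g ÷ 1.008 g/mol = 4.251 mol
N: 14.89 g ÷ 14.01 g/mol = 1.063 mol
O: 17.005 g ÷ 16.00 g/mol = 1.063 mol
Divide by the smallest (1.063 mol N): C 5.000, H 4.000, N 1.000, O 1.000
Ratio ≈ 5:4:1:1, so the empirical formula is C5H4NO
Empirical-formula mass = 94.09 g/mol
n = 379.2 / 94.09 = 4.03 ≈ 4
Molecular formula = (C5H4NO)×4 = C20H16N4O4

C20H16N4O4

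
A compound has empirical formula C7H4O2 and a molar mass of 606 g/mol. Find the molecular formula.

Empirical-formula mass = 120.10 g/mol
n = 606 / 120.10 = 5.05 ≈ 5
Molecular formula = (C7H4O2)5 = C35H20O10

C35H20O10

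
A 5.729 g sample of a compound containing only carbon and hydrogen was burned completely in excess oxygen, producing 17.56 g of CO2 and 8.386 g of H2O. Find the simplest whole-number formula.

mol C = 17.56 / 44.01 = 0.3990; mass C = 0.3990 × 12.01 = 4.792 g
mol H = 2 × (8.386 / 18.02) = 0.9307; mass H = 0.9307 × 1.008 = 0.9382 g
Divide by the smallest (0.399 mol C): C 1.000, H 2.333
×3: C 3.00, H 7.00 → C3H7

C3H7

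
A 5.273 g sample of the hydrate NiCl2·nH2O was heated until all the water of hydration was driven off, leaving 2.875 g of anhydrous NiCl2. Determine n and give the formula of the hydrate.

Mass of water lost = 5.273 − 2.875 = 2.398 g → 2.398 / 18.02 = 0.1331 mol H2O
Molar mass of NiCl2 = 129.59 g/mol → mol NiCl2 = 2.875 / 129.59 = 0.02219
n = 0.1331 / 0.02219 = 6.00 ≈ 6 → NiCl2·6H2O

NiCl2·6H2O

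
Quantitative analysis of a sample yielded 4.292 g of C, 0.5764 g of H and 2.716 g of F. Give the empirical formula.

C5H8F2

C: 4.292 g ÷ 12.01 g/mol = 0.3574 mol
H: 0.5764 g ÷ 1.008 g/mol = 0.5718 mol
F: 2.716 g ÷ 19.00 g/mol = 0.1429 mol
Divide by the smallest (0.1429 mol F): C 2.500, H 4.000, F 1.000
×2: C 5.00, H 8.00, F 2.00 → C5H8F2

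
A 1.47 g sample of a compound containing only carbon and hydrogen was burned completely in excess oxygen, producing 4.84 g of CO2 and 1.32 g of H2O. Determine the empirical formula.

C3H4

mol C = 4.84 / 44.01 = 0.1100; mass C = 0.1100 × 12.01 = 1.321 g
mol H = 2 × (1.32 / 18.02) = 0.1465; mass H = 0.1465 × 1.008 = 0.1477 g
Ratios (÷ 0.11): C 1.000, H 1.332
×3: C 3.00, H 4.00 → C3H4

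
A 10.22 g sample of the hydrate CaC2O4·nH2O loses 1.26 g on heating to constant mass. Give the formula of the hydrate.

Mass of anhydrous CaC2O4 = 10.22 − 1.26 = 8.96 g
mol H2O = 1.26 / 18.02 = 0.06992
Molar mass of CaC2O4 = 128.10 g/mol → mol CaC2O4 = 8.96 / 128.10 = 0.06995
n = 0.06992 / 0.06995 = 1.00 ≈ 1 → CaC2O4·H2O

CaC2O4·H2O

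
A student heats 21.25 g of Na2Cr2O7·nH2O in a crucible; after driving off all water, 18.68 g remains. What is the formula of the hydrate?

Na2Cr2O7·2H2O

Mass of water lost = 21.25 − 18.68 = 2.57 g → 2.57 / 18.02 = 0.1426 mol H2O
Molar mass of Na2Cr2O7 = 261.98 g/mol → mol Na2Cr2O7 = 18.68 / 261.98 = 0.0713
n = 0.1426 / 0.0713 = 2.00 ≈ 2 → Na2Cr2O7·2H2O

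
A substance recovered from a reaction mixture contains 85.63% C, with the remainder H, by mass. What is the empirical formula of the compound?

Assume 100 g: 85.63 g C, 14.37 g H.
n(C) = 85.63/12.01 = 7.13, n(H) = 14.37/1.008 = 14.26
Smallest is C at 7.13 mol; normalising gives C 1.000, H 1.999
Ratio ≈ 1:2, so the empirical formula is CH2

CH2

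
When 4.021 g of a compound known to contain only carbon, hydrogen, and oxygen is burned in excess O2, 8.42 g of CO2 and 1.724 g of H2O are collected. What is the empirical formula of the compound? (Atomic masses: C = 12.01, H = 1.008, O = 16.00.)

mol C = 8.42 / 44.01 = 0.1913; mass C = 0.1913 × 12.01 = 2.298 g
mol H = 2 × (1.724 / 18.02) = 0.1913; mass H = 0.1913 × 1.008 = 0.1929 g
mass O = 4.021 − (2.491) = 1.530 g → mol O = 0.09565
Divide by the smallest (0.09565 mol O): C 2.000, H 2.000, O 1.000
Ratio ≈ 2:2:1, so the empirical formula is C2H2O

C2H2O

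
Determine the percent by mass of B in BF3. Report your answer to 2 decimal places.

Molar mass = 1(10.81) + 3(19.00) = 67.810 g/mol
Mass of B per mole = 1 × 10.81 = 10.810 g
% B = 10.810 / 67.810 × 100 = 15.94%

15.94%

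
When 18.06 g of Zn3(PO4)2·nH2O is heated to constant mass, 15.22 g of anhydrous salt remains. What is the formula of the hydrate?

Mass of water lost = 18.06 − 15.22 = 2.84 g → 2.84 / 18.02 = 0.1576 mol H2O
Molar mass of Zn3(PO4)2 = 386.08 g/mol → mol Zn3(PO4)2 = 15.22 / 386.08 = 0.03942
n = 0.1576 / 0.03942 = 4.00 ≈ 4 → Zn3(PO4)2·4H2O

Zn3(PO4)2·4H2O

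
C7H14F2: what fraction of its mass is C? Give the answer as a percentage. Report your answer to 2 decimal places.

61.73%

Molar mass = 7(12.01) + 14(1.008) + 2(19.00) = 136.182 g/mol
Mass of C per mole = 7 × 12.01 = 84.070 g
% C = 84.070 / 136.182 × 100 = 61.73%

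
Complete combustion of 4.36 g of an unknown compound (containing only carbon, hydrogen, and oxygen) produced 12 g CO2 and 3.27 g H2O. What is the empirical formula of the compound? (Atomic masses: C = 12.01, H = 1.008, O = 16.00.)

mol C = 12 / 44.01 = 0.2727; mass C = 0.2727 × 12.01 = 3.275 g
mol H = 2 × (3.27 / 18.02) = 0.3629; mass H = 0.3629 × 1.008 = 0.3658 g
mass O = 4.36 − (3.641) = 0.7195 g → mol O = 0.04497
Smallest is O at 0.04497 mol; normalising gives C 6.064, H 8.071, O 1.000
→ C6H8O

C6H8O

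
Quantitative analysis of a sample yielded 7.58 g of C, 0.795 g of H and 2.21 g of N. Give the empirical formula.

C4H5N

n(C) = 7.58/12.01 = 0.6311, n(H) = 0.795/1.008 = 0.7887, n(N) = 2.21/14.01 = 0.1577
Divide by the smallest (0.1577 mol N): C 4.001, H 5.000, N 1.000
→ C4H5N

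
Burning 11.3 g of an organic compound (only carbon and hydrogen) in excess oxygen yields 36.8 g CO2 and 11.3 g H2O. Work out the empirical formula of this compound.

mol C = 36.8 / 44.01 = 0.8362; mass C = 0.8362 × 12.01 = 10.04 g
mol H = 2 × (11.3 / 18.02) = 1.254; mass H = 1.254 × 1.008 = 1.264 g
Divide by the smallest (0.8362 mol C): C 1.000, H 1.500
Multiply by 2: C 2.00, H 3.00 → C2H3

C2H3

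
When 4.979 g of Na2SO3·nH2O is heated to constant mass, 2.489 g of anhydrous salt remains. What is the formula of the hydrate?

Mass of water lost = 4.979 − 2.489 = 2.49 g → 2.49 / 18.02 = 0.1382 mol H2O
Molar mass of Na2SO3 = 126.05 g/mol → mol Na2SO3 = 2.489 / 126.05 = 0.01975
n = 0.1382 / 0.01975 = 7.00 ≈ 7 → Na2SO3·7H2O

Na2SO3·7H2O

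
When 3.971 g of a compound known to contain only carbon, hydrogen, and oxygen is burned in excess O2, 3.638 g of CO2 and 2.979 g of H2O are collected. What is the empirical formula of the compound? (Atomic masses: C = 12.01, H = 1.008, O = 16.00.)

mol C = 3.638 / 44.01 = 0.08266; mass C = 0.08266 × 12.01 = 0.9928 g
mol H = 2 × (2.979 / 18.02) = 0.3306; mass H = 0.3306 × 1.008 = 0.3333 g
mass O = 3.971 − (1.326) = 2.645 g → mol O = 0.1653
Smallest is C at 0.08266 mol; normalising gives C 1.000, H 4.000, O 2.000
≈ 1:4:2 → CH4O2

CH4O2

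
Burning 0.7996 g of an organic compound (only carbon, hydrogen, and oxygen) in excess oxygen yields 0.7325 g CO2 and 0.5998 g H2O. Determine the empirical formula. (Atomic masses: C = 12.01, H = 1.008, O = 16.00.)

mol C = 0.7325 / 44.01 = 0.01664; mass C = 0.01664 × 12.01 = 0.1999 g
mol H = 2 × (0.5998 / 18.02) = 0.06657; mass H = 0.06657 × 1.008 = 0.06710 g
mass O = 0.7996 − (0.2670) = 0.5326 g → mol O = 0.03329
Divide by the smallest (0.01664 mol C): C 1.000, H 4.000, O 2.000
≈ 1:4:2 → CH4O2

CH4O2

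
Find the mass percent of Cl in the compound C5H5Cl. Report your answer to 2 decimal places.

Molar mass = 5(12.01) + 5(1.008) + 1(35.45) = 100.540 g/mol
Mass of Cl per mole = 1 × 35.45 = 35.450 g
% Cl = 35.450 / 100.540 × 100 = 35.26%

35.26%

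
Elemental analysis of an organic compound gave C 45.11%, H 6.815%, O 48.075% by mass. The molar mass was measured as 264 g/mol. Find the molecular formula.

Assume 100 g: 45.11 g C, 6.815 g H, 48.075 g O.
Moles — C: 45.11 / 12.01 = 3.756 mol; H: 6.815 / 1.008 = 6.761 mol; O: 48.075 / 16.00 = 3.005 mol
Smallest is O at 3.005 mol; normalising gives C 1.250, H 2.250, O 1.000
Scaling by 4: C 5.00, H 9.00, O 4.00 → C5H9O4
Empirical-formula mass = 133.12 g/mol
n = 264 / 133.12 = 1.98 ≈ 2
Molecular formula = (C5H9O4)×2 = C10H18O8

C10H18O8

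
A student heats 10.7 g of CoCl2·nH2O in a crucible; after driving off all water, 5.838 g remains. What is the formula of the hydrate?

Mass of water lost = 10.7 − 5.838 = 4.862 g → 4.862 / 18.02 = 0.2698 mol H2O
Molar mass of CoCl2 = 129.83 g/mol → mol CoCl2 = 5.838 / 129.83 = 0.04497
n = 0.2698 / 0.04497 = 6.00 ≈ 6 → CoCl2·6H2O

CoCl2·6H2O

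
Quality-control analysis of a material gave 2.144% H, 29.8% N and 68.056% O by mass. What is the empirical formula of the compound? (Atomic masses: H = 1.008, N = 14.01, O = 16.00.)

Assume 100 g: 2.144 g H, 29.8 g N, 68.056 g O.
H: 2.144 g ÷ 1.008 g/mol = 2.127 mol
N: 29.8 g ÷ 14.01 g/mol = 2.127 mol
O: 68.056 g ÷ 16.00 g/mol = 4.253 mol
Smallest is H at 2.127 mol; normalising gives H 1.000, N 1.000, O 2.000
≈ 1:1:2 → HNO2

HNO2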